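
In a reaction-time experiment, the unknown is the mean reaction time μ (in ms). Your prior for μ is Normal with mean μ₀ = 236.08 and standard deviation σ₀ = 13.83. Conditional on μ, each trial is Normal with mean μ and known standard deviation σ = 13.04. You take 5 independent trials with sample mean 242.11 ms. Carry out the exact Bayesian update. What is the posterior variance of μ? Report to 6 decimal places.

28.874353

For Normal data with known variance σ², a Normal(μ₀, σ₀²) prior on μ is conjugate. Posterior precision = 1/σ₀² + n/σ²; posterior mean is the precision-weighted average of μ₀ and x̄.
σ₀² = 13.83² = 191.2689, σ² = 13.04² = 170.0416; σ² + n·σ₀² = 170.0416 + 5·191.2689 = 1126.3861.
Posterior precision = 1/σ₀² + n/σ² = 1/191.2689 + 5/170.0416 = (σ² + n·σ₀²)/(σ₀²σ²) = 1126.3861/(191.2689·170.0416); posterior variance σₙ² = σ₀²σ²/(σ² + n·σ₀²) = 191.2689·170.0416/1126.3861 = 28.874353.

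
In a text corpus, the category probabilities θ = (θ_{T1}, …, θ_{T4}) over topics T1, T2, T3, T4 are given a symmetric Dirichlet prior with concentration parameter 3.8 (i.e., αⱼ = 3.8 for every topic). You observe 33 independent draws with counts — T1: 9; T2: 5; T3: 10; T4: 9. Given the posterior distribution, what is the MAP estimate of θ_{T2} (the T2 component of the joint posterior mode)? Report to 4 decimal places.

0.1765

The Dirichlet prior is conjugate to the Multinomial likelihood: each posterior αⱼ = prior αⱼ + observed count nⱼ.
Posterior concentration: (12.8, 8.8, 13.8, 12.8), total = 48.2.
Joint mode component: (α_{T2}−1)/(Σα−K) = 7.8/44.2 = 0.1765.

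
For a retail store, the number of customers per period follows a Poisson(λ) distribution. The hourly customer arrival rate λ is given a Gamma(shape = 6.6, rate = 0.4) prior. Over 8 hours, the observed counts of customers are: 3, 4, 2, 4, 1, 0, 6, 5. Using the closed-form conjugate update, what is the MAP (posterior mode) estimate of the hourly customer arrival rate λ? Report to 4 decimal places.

With a Gamma(shape α, rate β) prior, the Poisson likelihood is conjugate: the posterior is Gamma(α + ΣXᵢ, β + n).
Sum of counts S = 25 over n = 8 hours.
Posterior: Gamma(α+S, β+n) = Gamma(6.6+25, 0.4+8) = Gamma(31.6, 8.4).
Mode of Gamma(α,β) for α≥1 is (α−1)/β = 30.6/8.4 = 3.6429.

3.6429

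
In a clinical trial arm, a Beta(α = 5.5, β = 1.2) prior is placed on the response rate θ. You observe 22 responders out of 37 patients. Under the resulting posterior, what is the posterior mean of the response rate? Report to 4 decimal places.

0.6293

The Beta prior is conjugate to a Binomial/Bernoulli likelihood; the update adds successes to α and failures to β.
Posterior: Beta(α+k, β+n−k) = Beta(5.5+22, 1.2+15) = Beta(27.5, 16.2).
Posterior mean = α/(α+β) = 27.5/43.7 = 0.6293.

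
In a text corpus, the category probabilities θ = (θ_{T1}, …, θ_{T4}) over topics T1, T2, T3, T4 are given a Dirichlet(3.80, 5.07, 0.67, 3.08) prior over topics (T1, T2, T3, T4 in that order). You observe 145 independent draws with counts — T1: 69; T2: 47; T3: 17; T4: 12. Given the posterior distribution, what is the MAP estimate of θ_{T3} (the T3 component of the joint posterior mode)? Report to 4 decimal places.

The Dirichlet prior is conjugate to the Multinomial likelihood: each posterior αⱼ = prior αⱼ + observed count nⱼ.
Posterior concentration: (72.80, 52.07, 17.67, 15.08), total = 157.62.
Joint mode component: (α_{T3}−1)/(Σα−K) = 16.67/153.62 = 0.1085.

0.1085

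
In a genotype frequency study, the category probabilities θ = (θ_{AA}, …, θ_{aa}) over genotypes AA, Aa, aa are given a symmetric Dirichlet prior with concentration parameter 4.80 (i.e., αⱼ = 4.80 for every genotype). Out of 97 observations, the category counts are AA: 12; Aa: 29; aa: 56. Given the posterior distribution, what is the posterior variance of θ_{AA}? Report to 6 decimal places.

0.001139

The Dirichlet prior is conjugate to the Multinomial likelihood: each posterior αⱼ = prior αⱼ + observed count nⱼ.
Posterior concentration: (16.80, 33.80, 60.80), total = 111.40.
Var[θ_j] = α_j(Σα−α_j)/((Σα)²(Σα+1)) = 16.80·94.60/(111.40²·112.40) = 0.001139.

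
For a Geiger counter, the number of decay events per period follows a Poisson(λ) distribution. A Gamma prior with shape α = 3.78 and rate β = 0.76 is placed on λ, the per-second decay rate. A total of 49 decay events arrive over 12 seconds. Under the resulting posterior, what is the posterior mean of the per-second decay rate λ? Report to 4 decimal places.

4.1364

With a Gamma(shape α, rate β) prior, the Poisson likelihood is conjugate: the posterior is Gamma(α + ΣXᵢ, β + n).
Posterior: Gamma(α+S, β+n) = Gamma(3.78+49, 0.76+12) = Gamma(52.78, 12.76).
Posterior mean = α/β = 52.78/12.76 = 4.1364.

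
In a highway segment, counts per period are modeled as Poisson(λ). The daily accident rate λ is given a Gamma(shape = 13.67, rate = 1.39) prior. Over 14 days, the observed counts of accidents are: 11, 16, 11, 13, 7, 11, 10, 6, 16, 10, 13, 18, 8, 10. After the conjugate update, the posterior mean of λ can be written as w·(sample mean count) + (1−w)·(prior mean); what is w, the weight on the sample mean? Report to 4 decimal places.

0.9097

With a Gamma(shape α, rate β) prior, the Poisson likelihood is conjugate: the posterior is Gamma(α + ΣXᵢ, β + n).
Posterior mean = (α₀+S)/(β₀+n) = [n/(β₀+n)]·(S/n) + [β₀/(β₀+n)]·(α₀/β₀), so only n and β₀ enter the weight.
Weight on data w = n/(β₀+n) = 14/(1.39+14) = 14/15.39 = 0.9097.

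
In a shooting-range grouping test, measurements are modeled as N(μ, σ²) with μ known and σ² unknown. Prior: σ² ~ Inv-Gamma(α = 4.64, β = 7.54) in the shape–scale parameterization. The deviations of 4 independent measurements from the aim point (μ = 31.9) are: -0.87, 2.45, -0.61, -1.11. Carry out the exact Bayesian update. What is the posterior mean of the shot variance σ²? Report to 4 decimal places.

2.0783

With known mean μ and an Inverse-Gamma(α, β) prior on σ², the Normal likelihood is conjugate: posterior is Inv-Gamma(α + n/2, β + Σ(xᵢ−μ)²/2).
Σ(xᵢ−μ)² = (-0.87)² + (2.45)² + (-0.61)² + (-1.11)² = 8.3636.
Posterior: Inv-Gamma(4.64 + 4/2, 7.54 + 8.3636/2) = Inv-Gamma(6.64, 11.72180).
E[σ²|data] = β/(α−1) = 11.72180/5.64 = 2.0783.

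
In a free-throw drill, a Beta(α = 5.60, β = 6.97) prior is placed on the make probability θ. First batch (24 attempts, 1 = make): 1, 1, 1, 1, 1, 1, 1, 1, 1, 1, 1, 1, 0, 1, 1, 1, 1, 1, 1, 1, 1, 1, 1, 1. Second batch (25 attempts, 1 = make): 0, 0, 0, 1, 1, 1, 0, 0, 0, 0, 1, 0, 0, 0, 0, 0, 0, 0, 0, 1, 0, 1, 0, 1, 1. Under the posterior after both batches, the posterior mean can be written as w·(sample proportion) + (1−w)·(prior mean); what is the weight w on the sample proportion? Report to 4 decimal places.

The Beta prior is conjugate to a Binomial/Bernoulli likelihood; the update adds successes to α and failures to β.
Total number of attempts: n = 24 + 25 = 49.
Posterior mean = (α₀+k)/(α₀+β₀+n) = [n/(α₀+β₀+n)]·(k/n) + [(α₀+β₀)/(α₀+β₀+n)]·α₀/(α₀+β₀), so only n and the prior enter the weight.
The weight on the data is w = n/(α₀+β₀+n) = 49/(5.60+6.97+49) = 49/61.57 = 0.7958.

0.7958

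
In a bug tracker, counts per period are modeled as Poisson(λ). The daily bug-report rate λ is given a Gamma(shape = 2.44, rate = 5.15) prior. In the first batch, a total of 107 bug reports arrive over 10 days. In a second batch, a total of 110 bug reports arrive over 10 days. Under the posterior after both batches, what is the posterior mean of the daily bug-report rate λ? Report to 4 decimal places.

8.7252

With a Gamma(shape α, rate β) prior, the Poisson likelihood is conjugate: the posterior is Gamma(α + ΣXᵢ, β + n).
After batch 1: Gamma(α+S, β+n) = Gamma(2.44+107, 5.15+10) = Gamma(109.44, 15.15).
After batch 2: Gamma(α+S, β+n) = Gamma(109.44+110, 15.15+10) = Gamma(219.44, 25.15).
Posterior mean = α/β = 219.44/25.15 = 8.7252.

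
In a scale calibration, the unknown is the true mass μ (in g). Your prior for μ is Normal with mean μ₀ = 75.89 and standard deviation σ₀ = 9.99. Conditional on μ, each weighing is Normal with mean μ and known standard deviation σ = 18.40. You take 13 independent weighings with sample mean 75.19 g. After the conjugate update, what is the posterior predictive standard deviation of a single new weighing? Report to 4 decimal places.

For Normal data with known variance σ², a Normal(μ₀, σ₀²) prior on μ is conjugate. Posterior precision = 1/σ₀² + n/σ²; posterior mean is the precision-weighted average of μ₀ and x̄.
σ₀² = 9.99² = 99.8001, σ² = 18.40² = 338.56; σ² + n·σ₀² = 338.56 + 13·99.8001 = 1635.9613.
Posterior precision = 1/σ₀² + n/σ² = 1/99.8001 + 13/338.56 = (σ² + n·σ₀²)/(σ₀²σ²) = 1635.9613/(99.8001·338.56); posterior variance σₙ² = σ₀²σ²/(σ² + n·σ₀²) = 99.8001·338.56/1635.9613 = 20.653497.
Predictive variance for one new observation = σₙ² + σ² = 99.8001·338.56/1635.9613 + 338.56 = σ²·(σ₀² + 1635.9613)/1635.9613 = 338.56·1735.7614/1635.9613 = 359.213497; SD = √(338.56·1735.7614/1635.9613) = 18.9529.

18.9529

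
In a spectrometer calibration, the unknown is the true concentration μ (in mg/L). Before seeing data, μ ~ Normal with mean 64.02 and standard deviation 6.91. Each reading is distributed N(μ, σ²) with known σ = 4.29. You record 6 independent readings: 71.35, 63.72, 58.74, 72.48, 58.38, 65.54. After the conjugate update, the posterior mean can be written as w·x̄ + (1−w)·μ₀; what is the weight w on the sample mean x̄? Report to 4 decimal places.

0.9396

For Normal data with known variance σ², a Normal(μ₀, σ₀²) prior on μ is conjugate. Posterior precision = 1/σ₀² + n/σ²; posterior mean is the precision-weighted average of μ₀ and x̄.
σ₀² = 6.91² = 47.7481, σ² = 4.29² = 18.4041. Prior precision 1/σ₀² = 1/47.7481; data precision n/σ² = 6/18.4041.
w = (n/σ²)/(1/σ₀² + n/σ²) = n·σ₀²/(σ² + n·σ₀²) = 6·47.7481/(18.4041 + 6·47.7481) = 286.4886/304.8927 = 0.9396.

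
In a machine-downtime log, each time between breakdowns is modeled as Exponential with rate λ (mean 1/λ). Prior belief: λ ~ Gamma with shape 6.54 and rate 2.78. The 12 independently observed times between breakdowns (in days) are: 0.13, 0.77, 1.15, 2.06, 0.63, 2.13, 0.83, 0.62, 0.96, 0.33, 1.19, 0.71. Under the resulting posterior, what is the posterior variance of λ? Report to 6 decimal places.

0.090792

With a Gamma(shape α, rate β) prior on the exponential rate λ, the posterior after n observations with total T = Σxᵢ is Gamma(α+n, β+T).
Sum of observations T = 11.51 days; n = 12.
Posterior: Gamma(6.54+12, 2.78+11.51) = Gamma(18.54, 14.29).
Var = α/β² = 0.090792.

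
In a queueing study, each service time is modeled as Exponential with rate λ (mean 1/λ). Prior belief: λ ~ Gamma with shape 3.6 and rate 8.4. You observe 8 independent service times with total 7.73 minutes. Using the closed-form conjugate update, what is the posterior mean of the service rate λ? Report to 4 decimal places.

0.7192

With a Gamma(shape α, rate β) prior on the exponential rate λ, the posterior after n observations with total T = Σxᵢ is Gamma(α+n, β+T).
Posterior: Gamma(3.6+8, 8.4+7.73) = Gamma(11.6, 16.13).
Posterior mean of λ = α/β = 11.6/16.13 = 0.7192.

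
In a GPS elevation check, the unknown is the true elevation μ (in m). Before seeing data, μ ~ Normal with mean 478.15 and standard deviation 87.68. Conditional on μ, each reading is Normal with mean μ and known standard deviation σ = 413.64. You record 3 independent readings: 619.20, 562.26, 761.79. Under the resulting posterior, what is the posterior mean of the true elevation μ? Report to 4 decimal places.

498.2958

For Normal data with known variance σ², a Normal(μ₀, σ₀²) prior on μ is conjugate. Posterior precision = 1/σ₀² + n/σ²; posterior mean is the precision-weighted average of μ₀ and x̄.
Σxᵢ = 619.20 + 562.26 + 761.79 = 1943.25, so n·x̄ = 1943.25.
σ₀² = 87.68² = 7687.7824, σ² = 413.64² = 171098.0496; σ² + n·σ₀² = 171098.0496 + 3·7687.7824 = 194161.3968.
Posterior mean = (μ₀/σ₀² + n·x̄/σ²)/(1/σ₀² + n/σ²) = (σ²·μ₀ + σ₀²·n·x̄)/(σ² + n·σ₀²) = (171098.0496·478.15 + 7687.7824·1943.25)/194161.3968 = 96749815.56504/194161.3968 = 498.2958.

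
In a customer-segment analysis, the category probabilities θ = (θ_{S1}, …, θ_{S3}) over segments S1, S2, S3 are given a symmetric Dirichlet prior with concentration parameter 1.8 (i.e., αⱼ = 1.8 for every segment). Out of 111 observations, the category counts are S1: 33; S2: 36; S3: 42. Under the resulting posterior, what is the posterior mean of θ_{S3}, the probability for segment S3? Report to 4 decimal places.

0.3763

The Dirichlet prior is conjugate to the Multinomial likelihood: each posterior αⱼ = prior αⱼ + observed count nⱼ.
Posterior concentration: (34.8, 37.8, 43.8), total = 116.4.
E[θ_{S3}|data] = α_{S3}/Σα = 43.8/116.4 = 0.3763.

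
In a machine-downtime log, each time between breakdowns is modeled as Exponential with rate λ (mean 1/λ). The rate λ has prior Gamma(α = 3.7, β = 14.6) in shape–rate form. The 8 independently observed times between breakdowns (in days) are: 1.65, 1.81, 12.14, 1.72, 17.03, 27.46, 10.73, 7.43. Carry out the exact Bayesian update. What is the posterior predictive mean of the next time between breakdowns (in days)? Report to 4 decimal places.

With a Gamma(shape α, rate β) prior on the exponential rate λ, the posterior after n observations with total T = Σxᵢ is Gamma(α+n, β+T).
Sum of observations T = 79.97 days; n = 8.
Posterior: Gamma(3.7+8, 14.6+79.97) = Gamma(11.7, 94.57).
The predictive distribution for the next observation is Lomax; its mean is β/(α−1) = 94.57/10.7 = 8.8383.

8.8383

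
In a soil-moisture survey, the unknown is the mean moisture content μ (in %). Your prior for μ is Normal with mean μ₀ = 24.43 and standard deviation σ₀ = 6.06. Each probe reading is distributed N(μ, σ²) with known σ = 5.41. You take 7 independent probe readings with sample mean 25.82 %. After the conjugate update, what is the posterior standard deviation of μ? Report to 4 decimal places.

1.9375

For Normal data with known variance σ², a Normal(μ₀, σ₀²) prior on μ is conjugate. Posterior precision = 1/σ₀² + n/σ²; posterior mean is the precision-weighted average of μ₀ and x̄.
σ₀² = 6.06² = 36.7236, σ² = 5.41² = 29.2681; σ² + n·σ₀² = 29.2681 + 7·36.7236 = 286.3333.
Posterior precision = 1/σ₀² + n/σ² = 1/36.7236 + 7/29.2681 = (σ² + n·σ₀²)/(σ₀²σ²) = 286.3333/(36.7236·29.2681); posterior variance σₙ² = σ₀²σ²/(σ² + n·σ₀²) = 36.7236·29.2681/286.3333 = 3.753772.
Posterior SD = √σₙ² = √(36.7236·29.2681/286.3333) = 1.9375.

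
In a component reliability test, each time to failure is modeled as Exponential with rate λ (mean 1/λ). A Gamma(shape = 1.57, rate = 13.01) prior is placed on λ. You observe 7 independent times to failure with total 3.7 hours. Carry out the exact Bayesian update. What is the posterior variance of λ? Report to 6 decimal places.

0.030692

With a Gamma(shape α, rate β) prior on the exponential rate λ, the posterior after n observations with total T = Σxᵢ is Gamma(α+n, β+T).
Posterior: Gamma(1.57+7, 13.01+3.7) = Gamma(8.57, 16.71).
Var = α/β² = 0.030692.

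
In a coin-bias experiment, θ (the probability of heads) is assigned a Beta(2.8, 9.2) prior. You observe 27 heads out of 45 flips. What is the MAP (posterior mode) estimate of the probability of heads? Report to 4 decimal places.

0.5236

The Beta prior is conjugate to a Binomial/Bernoulli likelihood; the update adds successes to α and failures to β.
Posterior: Beta(α+k, β+n−k) = Beta(2.8+27, 9.2+18) = Beta(29.8, 27.2).
Mode of Beta(a,b) for a,b>1 is (a−1)/(a+b−2) = 28.8/55.0 = 0.5236.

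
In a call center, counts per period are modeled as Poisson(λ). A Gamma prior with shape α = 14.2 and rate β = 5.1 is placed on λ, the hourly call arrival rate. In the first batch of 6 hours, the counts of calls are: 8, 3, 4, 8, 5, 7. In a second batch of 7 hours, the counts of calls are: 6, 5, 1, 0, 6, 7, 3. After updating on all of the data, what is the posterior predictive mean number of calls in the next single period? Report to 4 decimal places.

4.2652

With a Gamma(shape α, rate β) prior, the Poisson likelihood is conjugate: the posterior is Gamma(α + ΣXᵢ, β + n).
Batch 1: sum of counts S = 35 over n = 6 hours.
After batch 1: Gamma(α+S, β+n) = Gamma(14.2+35, 5.1+6) = Gamma(49.2, 11.1).
Batch 2: sum of counts S = 28 over n = 7 hours.
After batch 2: Gamma(α+S, β+n) = Gamma(49.2+28, 11.1+7) = Gamma(77.2, 18.1).
The predictive distribution for one future period is NegBinom with mean α/β = 4.2652.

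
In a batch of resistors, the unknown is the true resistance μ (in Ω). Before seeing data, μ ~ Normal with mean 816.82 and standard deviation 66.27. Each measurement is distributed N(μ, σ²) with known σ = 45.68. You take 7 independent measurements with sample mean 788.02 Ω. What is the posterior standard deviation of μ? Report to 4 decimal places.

16.7077

For Normal data with known variance σ², a Normal(μ₀, σ₀²) prior on μ is conjugate. Posterior precision = 1/σ₀² + n/σ²; posterior mean is the precision-weighted average of μ₀ and x̄.
σ₀² = 66.27² = 4391.7129, σ² = 45.68² = 2086.6624; σ² + n·σ₀² = 2086.6624 + 7·4391.7129 = 32828.6527.
Posterior precision = 1/σ₀² + n/σ² = 1/4391.7129 + 7/2086.6624 = (σ² + n·σ₀²)/(σ₀²σ²) = 32828.6527/(4391.7129·2086.6624); posterior variance σₙ² = σ₀²σ²/(σ² + n·σ₀²) = 4391.7129·2086.6624/32828.6527 = 279.147069.
Posterior SD = √σₙ² = √(4391.7129·2086.6624/32828.6527) = 16.7077.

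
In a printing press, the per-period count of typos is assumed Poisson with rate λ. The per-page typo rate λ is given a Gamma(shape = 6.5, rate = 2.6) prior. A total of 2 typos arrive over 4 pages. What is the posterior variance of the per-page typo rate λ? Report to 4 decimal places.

0.1951

With a Gamma(shape α, rate β) prior, the Poisson likelihood is conjugate: the posterior is Gamma(α + ΣXᵢ, β + n).
Posterior: Gamma(α+S, β+n) = Gamma(6.5+2, 2.6+4) = Gamma(8.5, 6.6).
Var = α/β² = 8.5/6.6² = 0.1951.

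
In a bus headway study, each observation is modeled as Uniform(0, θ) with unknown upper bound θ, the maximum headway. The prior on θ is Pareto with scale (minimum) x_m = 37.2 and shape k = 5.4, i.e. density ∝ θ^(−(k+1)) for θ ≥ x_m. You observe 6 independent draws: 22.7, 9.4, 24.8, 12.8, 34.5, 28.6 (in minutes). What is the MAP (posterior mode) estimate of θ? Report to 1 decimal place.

A Pareto(scale x_m, shape k) prior on the upper bound θ of Uniform(0, θ) is conjugate: posterior is Pareto(max(x_m, max xᵢ), k + n).
Sample maximum = 34.5; prior scale x_m = 37.2 → posterior scale = max = 37.2.
Posterior shape = 5.4 + 6 = 11.4.
The Pareto density is decreasing on [x_m, ∞), so the mode is x_m = 37.2.

37.2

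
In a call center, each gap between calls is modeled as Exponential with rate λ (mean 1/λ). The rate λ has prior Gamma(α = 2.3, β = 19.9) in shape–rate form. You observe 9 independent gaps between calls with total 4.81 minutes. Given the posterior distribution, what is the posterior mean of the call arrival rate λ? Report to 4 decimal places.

With a Gamma(shape α, rate β) prior on the exponential rate λ, the posterior after n observations with total T = Σxᵢ is Gamma(α+n, β+T).
Posterior: Gamma(2.3+9, 19.9+4.81) = Gamma(11.3, 24.71).
Posterior mean of λ = α/β = 11.3/24.71 = 0.4573.

0.4573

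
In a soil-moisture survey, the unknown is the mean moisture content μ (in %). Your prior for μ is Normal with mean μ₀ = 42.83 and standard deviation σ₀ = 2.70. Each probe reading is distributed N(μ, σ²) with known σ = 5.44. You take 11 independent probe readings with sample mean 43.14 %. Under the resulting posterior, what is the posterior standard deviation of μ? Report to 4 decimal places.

1.4018

For Normal data with known variance σ², a Normal(μ₀, σ₀²) prior on μ is conjugate. Posterior precision = 1/σ₀² + n/σ²; posterior mean is the precision-weighted average of μ₀ and x̄.
σ₀² = 2.70² = 7.29, σ² = 5.44² = 29.5936; σ² + n·σ₀² = 29.5936 + 11·7.29 = 109.7836.
Posterior precision = 1/σ₀² + n/σ² = 1/7.29 + 11/29.5936 = (σ² + n·σ₀²)/(σ₀²σ²) = 109.7836/(7.29·29.5936); posterior variance σₙ² = σ₀²σ²/(σ² + n·σ₀²) = 7.29·29.5936/109.7836 = 1.965114.
Posterior SD = √σₙ² = √(7.29·29.5936/109.7836) = 1.4018.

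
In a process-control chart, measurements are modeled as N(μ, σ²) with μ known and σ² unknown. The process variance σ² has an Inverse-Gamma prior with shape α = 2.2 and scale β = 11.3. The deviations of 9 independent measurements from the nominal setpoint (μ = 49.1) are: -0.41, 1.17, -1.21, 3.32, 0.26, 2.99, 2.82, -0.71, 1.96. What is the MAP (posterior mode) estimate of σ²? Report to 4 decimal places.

With known mean μ and an Inverse-Gamma(α, β) prior on σ², the Normal likelihood is conjugate: posterior is Inv-Gamma(α + n/2, β + Σ(xᵢ−μ)²/2).
Σ(xᵢ−μ)² = (-0.41)² + (1.17)² + (-1.21)² + (3.32)² + (0.26)² + (2.99)² + (2.82)² + (-0.71)² + (1.96)² = 35.3293.
Posterior: Inv-Gamma(2.2 + 9/2, 11.3 + 35.3293/2) = Inv-Gamma(6.70, 28.96465).
Mode = β/(α+1) = 28.96465/7.70 = 3.7616.

3.7616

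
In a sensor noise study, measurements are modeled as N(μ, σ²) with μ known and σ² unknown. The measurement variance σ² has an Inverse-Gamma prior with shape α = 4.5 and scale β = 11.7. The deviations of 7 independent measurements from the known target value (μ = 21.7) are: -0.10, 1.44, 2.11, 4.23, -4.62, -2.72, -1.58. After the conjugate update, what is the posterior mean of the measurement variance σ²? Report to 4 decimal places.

5.6477

With known mean μ and an Inverse-Gamma(α, β) prior on σ², the Normal likelihood is conjugate: posterior is Inv-Gamma(α + n/2, β + Σ(xᵢ−μ)²/2).
Σ(xᵢ−μ)² = (-0.10)² + (1.44)² + (2.11)² + (4.23)² + (-4.62)² + (-2.72)² + (-1.58)² = 55.6678.
Posterior: Inv-Gamma(4.5 + 7/2, 11.7 + 55.6678/2) = Inv-Gamma(8.00, 39.53390).
E[σ²|data] = β/(α−1) = 39.53390/7.00 = 5.6477.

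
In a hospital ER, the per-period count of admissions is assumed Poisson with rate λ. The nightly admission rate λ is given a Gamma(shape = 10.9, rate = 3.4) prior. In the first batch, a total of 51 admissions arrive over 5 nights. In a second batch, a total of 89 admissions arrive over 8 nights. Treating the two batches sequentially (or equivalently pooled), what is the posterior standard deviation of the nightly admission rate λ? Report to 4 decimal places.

0.7490

With a Gamma(shape α, rate β) prior, the Poisson likelihood is conjugate: the posterior is Gamma(α + ΣXᵢ, β + n).
After batch 1: Gamma(α+S, β+n) = Gamma(10.9+51, 3.4+5) = Gamma(61.9, 8.4).
After batch 2: Gamma(α+S, β+n) = Gamma(61.9+89, 8.4+8) = Gamma(150.9, 16.4).
SD = √α/β = √150.9/16.4 = 0.7490.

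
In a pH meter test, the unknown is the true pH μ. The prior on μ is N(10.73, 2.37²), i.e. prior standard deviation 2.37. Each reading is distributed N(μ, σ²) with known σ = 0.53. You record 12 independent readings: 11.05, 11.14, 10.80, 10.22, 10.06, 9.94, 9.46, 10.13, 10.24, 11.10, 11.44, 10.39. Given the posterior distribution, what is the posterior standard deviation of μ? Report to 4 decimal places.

For Normal data with known variance σ², a Normal(μ₀, σ₀²) prior on μ is conjugate. Posterior precision = 1/σ₀² + n/σ²; posterior mean is the precision-weighted average of μ₀ and x̄.
σ₀² = 2.37² = 5.6169, σ² = 0.53² = 0.2809; σ² + n·σ₀² = 0.2809 + 12·5.6169 = 67.6837.
Posterior precision = 1/σ₀² + n/σ² = 1/5.6169 + 12/0.2809 = (σ² + n·σ₀²)/(σ₀²σ²) = 67.6837/(5.6169·0.2809); posterior variance σₙ² = σ₀²σ²/(σ² + n·σ₀²) = 5.6169·0.2809/67.6837 = 0.023311.
Posterior SD = √σₙ² = √(5.6169·0.2809/67.6837) = 0.1527.

0.1527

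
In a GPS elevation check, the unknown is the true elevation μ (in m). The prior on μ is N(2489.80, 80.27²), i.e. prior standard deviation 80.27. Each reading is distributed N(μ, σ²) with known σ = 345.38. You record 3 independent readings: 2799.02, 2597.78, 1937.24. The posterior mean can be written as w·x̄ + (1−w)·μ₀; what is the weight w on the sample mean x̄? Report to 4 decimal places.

0.1394

For Normal data with known variance σ², a Normal(μ₀, σ₀²) prior on μ is conjugate. Posterior precision = 1/σ₀² + n/σ²; posterior mean is the precision-weighted average of μ₀ and x̄.
σ₀² = 80.27² = 6443.2729, σ² = 345.38² = 119287.3444. Prior precision 1/σ₀² = 1/6443.2729; data precision n/σ² = 3/119287.3444.
w = (n/σ²)/(1/σ₀² + n/σ²) = n·σ₀²/(σ² + n·σ₀²) = 3·6443.2729/(119287.3444 + 3·6443.2729) = 19329.8187/138617.1631 = 0.1394.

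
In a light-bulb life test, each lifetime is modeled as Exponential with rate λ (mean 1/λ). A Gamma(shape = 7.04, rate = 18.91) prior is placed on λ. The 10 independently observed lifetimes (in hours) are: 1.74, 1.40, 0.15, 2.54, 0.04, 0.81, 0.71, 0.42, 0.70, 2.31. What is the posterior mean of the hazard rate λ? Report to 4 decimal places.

With a Gamma(shape α, rate β) prior on the exponential rate λ, the posterior after n observations with total T = Σxᵢ is Gamma(α+n, β+T).
Sum of observations T = 10.82 hours; n = 10.
Posterior: Gamma(7.04+10, 18.91+10.82) = Gamma(17.04, 29.73).
Posterior mean of λ = α/β = 17.04/29.73 = 0.5732.

0.5732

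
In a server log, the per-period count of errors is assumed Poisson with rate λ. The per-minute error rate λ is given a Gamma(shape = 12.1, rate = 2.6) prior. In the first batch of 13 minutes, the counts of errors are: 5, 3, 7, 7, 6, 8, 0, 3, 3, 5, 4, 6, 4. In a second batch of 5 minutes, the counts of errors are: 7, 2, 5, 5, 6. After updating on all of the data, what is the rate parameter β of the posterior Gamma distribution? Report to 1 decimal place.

20.6

With a Gamma(shape α, rate β) prior, the Poisson likelihood is conjugate: the posterior is Gamma(α + ΣXᵢ, β + n).
Batch 1: sum of counts S = 61 over n = 13 minutes.
After batch 1: Gamma(α+S, β+n) = Gamma(12.1+61, 2.6+13) = Gamma(73.1, 15.6).
Batch 2: sum of counts S = 25 over n = 5 minutes.
After batch 2: Gamma(α+S, β+n) = Gamma(73.1+25, 15.6+5) = Gamma(98.1, 20.6).
Posterior β = 20.6.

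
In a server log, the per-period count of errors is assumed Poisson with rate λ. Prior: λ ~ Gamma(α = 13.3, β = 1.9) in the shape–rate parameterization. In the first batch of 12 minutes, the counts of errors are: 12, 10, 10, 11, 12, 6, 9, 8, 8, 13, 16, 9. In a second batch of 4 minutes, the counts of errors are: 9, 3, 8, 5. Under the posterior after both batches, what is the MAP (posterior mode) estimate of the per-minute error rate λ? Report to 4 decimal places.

With a Gamma(shape α, rate β) prior, the Poisson likelihood is conjugate: the posterior is Gamma(α + ΣXᵢ, β + n).
Batch 1: sum of counts S = 124 over n = 12 minutes.
After batch 1: Gamma(α+S, β+n) = Gamma(13.3+124, 1.9+12) = Gamma(137.3, 13.9).
Batch 2: sum of counts S = 25 over n = 4 minutes.
After batch 2: Gamma(α+S, β+n) = Gamma(137.3+25, 13.9+4) = Gamma(162.3, 17.9).
Mode of Gamma(α,β) for α≥1 is (α−1)/β = 161.3/17.9 = 9.0112.

9.0112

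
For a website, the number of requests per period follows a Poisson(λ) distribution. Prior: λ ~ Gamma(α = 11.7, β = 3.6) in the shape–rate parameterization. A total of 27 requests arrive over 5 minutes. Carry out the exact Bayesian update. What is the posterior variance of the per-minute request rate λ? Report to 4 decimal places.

With a Gamma(shape α, rate β) prior, the Poisson likelihood is conjugate: the posterior is Gamma(α + ΣXᵢ, β + n).
Posterior: Gamma(α+S, β+n) = Gamma(11.7+27, 3.6+5) = Gamma(38.7, 8.6).
Var = α/β² = 38.7/8.6² = 0.5233.

0.5233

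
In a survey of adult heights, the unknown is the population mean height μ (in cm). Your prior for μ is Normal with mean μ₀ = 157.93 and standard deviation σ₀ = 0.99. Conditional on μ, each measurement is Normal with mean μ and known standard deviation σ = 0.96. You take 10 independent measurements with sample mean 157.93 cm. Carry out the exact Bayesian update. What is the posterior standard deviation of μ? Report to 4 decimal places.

For Normal data with known variance σ², a Normal(μ₀, σ₀²) prior on μ is conjugate. Posterior precision = 1/σ₀² + n/σ²; posterior mean is the precision-weighted average of μ₀ and x̄.
σ₀² = 0.99² = 0.9801, σ² = 0.96² = 0.9216; σ² + n·σ₀² = 0.9216 + 10·0.9801 = 10.7226.
Posterior precision = 1/σ₀² + n/σ² = 1/0.9801 + 10/0.9216 = (σ² + n·σ₀²)/(σ₀²σ²) = 10.7226/(0.9801·0.9216); posterior variance σₙ² = σ₀²σ²/(σ² + n·σ₀²) = 0.9801·0.9216/10.7226 = 0.084239.
Posterior SD = √σₙ² = √(0.9801·0.9216/10.7226) = 0.2902.

0.2902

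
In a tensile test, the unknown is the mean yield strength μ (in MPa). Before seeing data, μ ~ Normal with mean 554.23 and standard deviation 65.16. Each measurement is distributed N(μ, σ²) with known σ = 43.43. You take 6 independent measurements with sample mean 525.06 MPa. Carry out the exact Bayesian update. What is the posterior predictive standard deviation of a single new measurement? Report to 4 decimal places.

For Normal data with known variance σ², a Normal(μ₀, σ₀²) prior on μ is conjugate. Posterior precision = 1/σ₀² + n/σ²; posterior mean is the precision-weighted average of μ₀ and x̄.
σ₀² = 65.16² = 4245.8256, σ² = 43.43² = 1886.1649; σ² + n·σ₀² = 1886.1649 + 6·4245.8256 = 27361.1185.
Posterior precision = 1/σ₀² + n/σ² = 1/4245.8256 + 6/1886.1649 = (σ² + n·σ₀²)/(σ₀²σ²) = 27361.1185/(4245.8256·1886.1649); posterior variance σₙ² = σ₀²σ²/(σ² + n·σ₀²) = 4245.8256·1886.1649/27361.1185 = 292.690053.
Predictive variance for one new observation = σₙ² + σ² = 4245.8256·1886.1649/27361.1185 + 1886.1649 = σ²·(σ₀² + 27361.1185)/27361.1185 = 1886.1649·31606.9441/27361.1185 = 2178.854953; SD = √(1886.1649·31606.9441/27361.1185) = 46.6782.

46.6782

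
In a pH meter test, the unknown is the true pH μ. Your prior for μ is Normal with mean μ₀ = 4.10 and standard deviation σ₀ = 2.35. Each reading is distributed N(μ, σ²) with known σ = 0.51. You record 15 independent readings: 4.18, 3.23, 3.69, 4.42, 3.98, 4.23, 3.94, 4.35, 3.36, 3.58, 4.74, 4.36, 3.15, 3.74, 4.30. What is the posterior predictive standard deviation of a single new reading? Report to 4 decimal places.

0.5267

For Normal data with known variance σ², a Normal(μ₀, σ₀²) prior on μ is conjugate. Posterior precision = 1/σ₀² + n/σ²; posterior mean is the precision-weighted average of μ₀ and x̄.
σ₀² = 2.35² = 5.5225, σ² = 0.51² = 0.2601; σ² + n·σ₀² = 0.2601 + 15·5.5225 = 83.0976.
Posterior precision = 1/σ₀² + n/σ² = 1/5.5225 + 15/0.2601 = (σ² + n·σ₀²)/(σ₀²σ²) = 83.0976/(5.5225·0.2601); posterior variance σₙ² = σ₀²σ²/(σ² + n·σ₀²) = 5.5225·0.2601/83.0976 = 0.017286.
Predictive variance for one new observation = σₙ² + σ² = 5.5225·0.2601/83.0976 + 0.2601 = σ²·(σ₀² + 83.0976)/83.0976 = 0.2601·88.6201/83.0976 = 0.277386; SD = √(0.2601·88.6201/83.0976) = 0.5267.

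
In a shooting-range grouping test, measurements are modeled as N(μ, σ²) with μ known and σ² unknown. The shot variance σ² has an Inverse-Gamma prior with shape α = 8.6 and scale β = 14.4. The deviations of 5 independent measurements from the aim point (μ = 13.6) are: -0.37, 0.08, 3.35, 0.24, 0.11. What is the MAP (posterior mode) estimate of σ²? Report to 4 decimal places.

1.6626

With known mean μ and an Inverse-Gamma(α, β) prior on σ², the Normal likelihood is conjugate: posterior is Inv-Gamma(α + n/2, β + Σ(xᵢ−μ)²/2).
Σ(xᵢ−μ)² = (-0.37)² + (0.08)² + (3.35)² + (0.24)² + (0.11)² = 11.4355.
Posterior: Inv-Gamma(8.6 + 5/2, 14.4 + 11.4355/2) = Inv-Gamma(11.10, 20.11775).
Mode = β/(α+1) = 20.11775/12.10 = 1.6626.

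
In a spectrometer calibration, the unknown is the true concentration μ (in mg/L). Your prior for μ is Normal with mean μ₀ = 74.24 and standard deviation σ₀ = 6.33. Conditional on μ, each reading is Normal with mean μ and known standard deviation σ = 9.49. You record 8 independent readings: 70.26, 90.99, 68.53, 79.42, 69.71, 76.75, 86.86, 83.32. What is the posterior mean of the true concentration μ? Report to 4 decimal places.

For Normal data with known variance σ², a Normal(μ₀, σ₀²) prior on μ is conjugate. Posterior precision = 1/σ₀² + n/σ²; posterior mean is the precision-weighted average of μ₀ and x̄.
Σxᵢ = 70.26 + 90.99 + 68.53 + 79.42 + 69.71 + 76.75 + 86.86 + 83.32 = 625.84, so n·x̄ = 625.84.
σ₀² = 6.33² = 40.0689, σ² = 9.49² = 90.0601; σ² + n·σ₀² = 90.0601 + 8·40.0689 = 410.6113.
Posterior mean = (μ₀/σ₀² + n·x̄/σ²)/(1/σ₀² + n/σ²) = (σ²·μ₀ + σ₀²·n·x̄)/(σ² + n·σ₀²) = (90.0601·74.24 + 40.0689·625.84)/410.6113 = 31762.7822/410.6113 = 77.3549.

77.3549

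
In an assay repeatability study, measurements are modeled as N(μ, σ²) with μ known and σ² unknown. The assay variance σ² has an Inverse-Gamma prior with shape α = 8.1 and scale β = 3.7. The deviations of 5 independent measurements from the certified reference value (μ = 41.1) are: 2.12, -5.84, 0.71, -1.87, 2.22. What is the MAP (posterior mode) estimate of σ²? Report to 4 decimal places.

2.3676

With known mean μ and an Inverse-Gamma(α, β) prior on σ², the Normal likelihood is conjugate: posterior is Inv-Gamma(α + n/2, β + Σ(xᵢ−μ)²/2).
Σ(xᵢ−μ)² = (2.12)² + (-5.84)² + (0.71)² + (-1.87)² + (2.22)² = 47.5294.
Posterior: Inv-Gamma(8.1 + 5/2, 3.7 + 47.5294/2) = Inv-Gamma(10.60, 27.46470).
Mode = β/(α+1) = 27.46470/11.60 = 2.3676.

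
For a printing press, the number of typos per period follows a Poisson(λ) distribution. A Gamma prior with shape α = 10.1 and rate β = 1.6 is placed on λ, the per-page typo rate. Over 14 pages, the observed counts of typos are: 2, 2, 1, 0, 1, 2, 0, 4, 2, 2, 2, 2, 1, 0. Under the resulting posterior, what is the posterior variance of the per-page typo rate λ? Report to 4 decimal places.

With a Gamma(shape α, rate β) prior, the Poisson likelihood is conjugate: the posterior is Gamma(α + ΣXᵢ, β + n).
Sum of counts S = 21 over n = 14 pages.
Posterior: Gamma(α+S, β+n) = Gamma(10.1+21, 1.6+14) = Gamma(31.1, 15.6).
Var = α/β² = 31.1/15.6² = 0.1278.

0.1278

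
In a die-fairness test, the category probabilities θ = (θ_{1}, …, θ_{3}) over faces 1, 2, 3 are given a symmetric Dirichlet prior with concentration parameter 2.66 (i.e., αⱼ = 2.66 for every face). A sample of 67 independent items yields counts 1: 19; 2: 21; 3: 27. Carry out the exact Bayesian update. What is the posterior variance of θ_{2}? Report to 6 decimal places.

The Dirichlet prior is conjugate to the Multinomial likelihood: each posterior αⱼ = prior αⱼ + observed count nⱼ.
Posterior concentration: (21.66, 23.66, 29.66), total = 74.98.
Var[θ_j] = α_j(Σα−α_j)/((Σα)²(Σα+1)) = 23.66·51.32/(74.98²·75.98) = 0.002843.

0.002843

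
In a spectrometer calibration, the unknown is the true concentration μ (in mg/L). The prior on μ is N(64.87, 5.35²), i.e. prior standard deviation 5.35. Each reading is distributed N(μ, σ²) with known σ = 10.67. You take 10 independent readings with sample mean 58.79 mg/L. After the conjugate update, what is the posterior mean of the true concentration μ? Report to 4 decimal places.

60.5202

For Normal data with known variance σ², a Normal(μ₀, σ₀²) prior on μ is conjugate. Posterior precision = 1/σ₀² + n/σ²; posterior mean is the precision-weighted average of μ₀ and x̄.
n·x̄ = 10·58.79 = 587.9.
σ₀² = 5.35² = 28.6225, σ² = 10.67² = 113.8489; σ² + n·σ₀² = 113.8489 + 10·28.6225 = 400.0739.
Posterior mean = (μ₀/σ₀² + n·x̄/σ²)/(1/σ₀² + n/σ²) = (σ²·μ₀ + σ₀²·n·x̄)/(σ² + n·σ₀²) = (113.8489·64.87 + 28.6225·587.9)/400.0739 = 24212.545893/400.0739 = 60.5202.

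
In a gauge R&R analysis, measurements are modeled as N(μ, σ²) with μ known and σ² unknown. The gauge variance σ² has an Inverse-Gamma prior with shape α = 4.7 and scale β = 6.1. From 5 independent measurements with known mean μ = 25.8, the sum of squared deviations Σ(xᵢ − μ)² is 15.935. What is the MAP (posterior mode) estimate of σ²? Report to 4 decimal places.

With known mean μ and an Inverse-Gamma(α, β) prior on σ², the Normal likelihood is conjugate: posterior is Inv-Gamma(α + n/2, β + Σ(xᵢ−μ)²/2).
Posterior: Inv-Gamma(4.7 + 5/2, 6.1 + 15.935/2) = Inv-Gamma(7.20, 14.0675).
Mode = β/(α+1) = 14.0675/8.20 = 1.7155.

1.7155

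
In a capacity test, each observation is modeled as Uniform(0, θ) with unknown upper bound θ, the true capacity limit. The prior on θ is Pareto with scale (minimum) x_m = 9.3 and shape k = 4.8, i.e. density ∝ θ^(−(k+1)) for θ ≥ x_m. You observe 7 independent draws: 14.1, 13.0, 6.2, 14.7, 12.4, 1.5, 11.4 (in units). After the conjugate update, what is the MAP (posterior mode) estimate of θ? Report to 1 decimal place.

A Pareto(scale x_m, shape k) prior on the upper bound θ of Uniform(0, θ) is conjugate: posterior is Pareto(max(x_m, max xᵢ), k + n).
Sample maximum = 14.7; prior scale x_m = 9.3 → posterior scale = max = 14.7.
Posterior shape = 4.8 + 7 = 11.8.
The Pareto density is decreasing on [x_m, ∞), so the mode is x_m = 14.7.

14.7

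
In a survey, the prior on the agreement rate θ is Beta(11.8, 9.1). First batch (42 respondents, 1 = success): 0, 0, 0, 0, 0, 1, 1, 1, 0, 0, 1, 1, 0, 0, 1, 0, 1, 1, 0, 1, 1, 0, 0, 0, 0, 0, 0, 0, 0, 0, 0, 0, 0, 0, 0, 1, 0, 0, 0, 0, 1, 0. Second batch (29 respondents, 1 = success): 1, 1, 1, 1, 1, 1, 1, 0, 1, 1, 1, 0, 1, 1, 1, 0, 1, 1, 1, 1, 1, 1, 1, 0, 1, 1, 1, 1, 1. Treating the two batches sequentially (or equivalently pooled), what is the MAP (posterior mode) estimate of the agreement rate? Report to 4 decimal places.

The Beta prior is conjugate to a Binomial/Bernoulli likelihood; the update adds successes to α and failures to β.
After batch 1: Beta(11.8+12, 9.1+30) = Beta(23.8, 39.1).
After batch 2: Beta(23.8+25, 39.1+4) = Beta(48.8, 43.1).
Mode of Beta(a,b) for a,b>1 is (a−1)/(a+b−2) = 47.8/89.9 = 0.5317.

0.5317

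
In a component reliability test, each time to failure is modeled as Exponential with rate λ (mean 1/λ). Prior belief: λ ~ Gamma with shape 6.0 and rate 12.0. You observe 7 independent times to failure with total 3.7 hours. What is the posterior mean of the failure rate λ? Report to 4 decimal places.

With a Gamma(shape α, rate β) prior on the exponential rate λ, the posterior after n observations with total T = Σxᵢ is Gamma(α+n, β+T).
Posterior: Gamma(6.0+7, 12.0+3.7) = Gamma(13.0, 15.7).
Posterior mean of λ = α/β = 13.0/15.7 = 0.8280.

0.8280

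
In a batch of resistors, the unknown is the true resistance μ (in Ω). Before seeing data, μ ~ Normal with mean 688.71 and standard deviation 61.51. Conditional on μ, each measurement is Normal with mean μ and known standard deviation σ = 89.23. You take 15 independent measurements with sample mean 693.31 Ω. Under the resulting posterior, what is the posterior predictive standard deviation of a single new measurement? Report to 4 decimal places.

For Normal data with known variance σ², a Normal(μ₀, σ₀²) prior on μ is conjugate. Posterior precision = 1/σ₀² + n/σ²; posterior mean is the precision-weighted average of μ₀ and x̄.
σ₀² = 61.51² = 3783.4801, σ² = 89.23² = 7961.9929; σ² + n·σ₀² = 7961.9929 + 15·3783.4801 = 64714.1944.
Posterior precision = 1/σ₀² + n/σ² = 1/3783.4801 + 15/7961.9929 = (σ² + n·σ₀²)/(σ₀²σ²) = 64714.1944/(3783.4801·7961.9929); posterior variance σₙ² = σ₀²σ²/(σ² + n·σ₀²) = 3783.4801·7961.9929/64714.1944 = 465.493575.
Predictive variance for one new observation = σₙ² + σ² = 3783.4801·7961.9929/64714.1944 + 7961.9929 = σ²·(σ₀² + 64714.1944)/64714.1944 = 7961.9929·68497.6745/64714.1944 = 8427.486475; SD = √(7961.9929·68497.6745/64714.1944) = 91.8013.

91.8013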